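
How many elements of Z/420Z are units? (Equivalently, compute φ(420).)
An element a ∈ Z/420Z is a unit iff gcd(a, 420) = 1, so the number of units is φ(420). φ is multiplicative, with φ(p^e) = p^e − p^(e−1). Factorise 420 = 2^2 · 3 · 5 · 7. Then
  φ(420) = (2^2 − 2^1) · (3 − 1) · (5 − 1) · (7 − 1) = 2 · 2 · 4 · 6 = 96.

Final answer: Z/420Z has φ(420) = 96 units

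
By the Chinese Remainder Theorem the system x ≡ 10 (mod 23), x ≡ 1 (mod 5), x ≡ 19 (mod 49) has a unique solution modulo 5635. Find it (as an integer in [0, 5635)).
The moduli 23, 5, 49 are pairwise coprime, so by the CRT there is a unique solution mod 23·5·49 = 5635.
Solve by successive substitution. Start with x ≡ 10 (mod 23).
  Combine with x ≡ 1 (mod 5): write x = 10 + 23·t and require 10 + 23·t ≡ 1 (mod 5), i.e. 23·t ≡ 1 − 10 ≡ 1 (mod 5). Since 23^(−1) ≡ 2 (mod 5) (23 ≡ 3 (mod 5)), t ≡ 2·1 ≡ 2 (mod 5). So x ≡ 10 + 23·2 = 56 (mod 115).
  Combine with x ≡ 19 (mod 49): write x = 56 + 115·t and require 56 + 115·t ≡ 19 (mod 49), i.e. 115·t ≡ 19 − 56 ≡ 12 (mod 49). Since 115^(−1) ≡ 26 (mod 49) (115 ≡ 17 (mod 49)), t ≡ 26·12 ≡ 18 (mod 49). So x ≡ 56 + 115·18 = 2126 (mod 5635).
Unique solution in [0, 5635): x = 2126.

Final answer: x ≡ 2126 (mod 5635); the representative in [0, 5635) is 2126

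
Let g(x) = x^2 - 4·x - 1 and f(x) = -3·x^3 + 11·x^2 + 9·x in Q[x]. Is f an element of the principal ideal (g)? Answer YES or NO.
In Q[x] the ideal (g) consists of all multiples of g, so f ∈ (g) iff g | f, i.e. iff the remainder of f on division by g is 0. Divide f by g (g is monic, so eliminate the leading term of the running remainder at each step):
  leading term -3·x^3: subtract (-3·x)·g(x) = -3·x^3 + 12·x^2 + 3·x, leaving -x^2 + 6·x
  leading term -x^2: subtract (-1)·g(x) = -x^2 + 4·x + 1, leaving 2·x - 1
The remainder r(x) = 2·x - 1 ≠ 0 (and deg r < deg g), so g ∤ f, i.e. f ∉ (g).

Final answer: NO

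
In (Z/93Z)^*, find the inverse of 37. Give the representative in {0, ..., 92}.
Apply the extended Euclidean algorithm to (93, 37), tracking rows (r, s, t) with s·93 + t·37 = r. Each division r_prev = q·r_cur + r_new produces the new row as (previous row) − q·(current row):
  row A: (93, 1, 0)   [1·93 + 0·37 = 93]
  row B: (37, 0, 1)   [0·93 + 1·37 = 37]
  93 = 2·37 + 19   → row C = row A − 2·row B = (19, 1, −2)   [check: 1·93 − 2·37 = 19]
  37 = 1·19 + 18   → row D = row B − 1·row C = (18, −1, 3)   [check: −1·93 + 3·37 = 18]
  19 = 1·18 + 1   → row E = row C − 1·row D = (1, 2, −5)   [check: 2·93 − 5·37 = 1]
  18 = 18·1 + 0   → remainder 0, stop. gcd = 1 (last nonzero row E).
The gcd is 1, so 37 is invertible mod 93. The last nonzero row gives 2·93 − 5·37 = 1, so t = −5. So 37^(−1) ≡ −5 ≡ 88 (mod 93). Verify: 37 · 88 = 3256 ≡ 1 (mod 93). ✓

Final answer: 37^(−1) ≡ 88 (mod 93)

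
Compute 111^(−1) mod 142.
111^(−1) ≡ 87 (mod 142)

Apply the extended Euclidean algorithm to (142, 111), tracking rows (r, s, t) with s·142 + t·111 = r. Each division r_prev = q·r_cur + r_new produces the new row as (previous row) − q·(current row):
  row A: (142, 1, 0)   [1·142 + 0·111 = 142]
  row B: (111, 0, 1)   [0·142 + 1·111 = 111]
  142 = 1·111 + 31   → row C = row A − 1·row B = (31, 1, −1)   [check: 1·142 − 1·111 = 31]
  111 = 3·31 + 18   → row D = row B − 3·row C = (18, −3, 4)   [check: −3·142 + 4·111 = 18]
  31 = 1·18 + 13   → row E = row C − 1·row D = (13, 4, −5)   [check: 4·142 − 5·111 = 13]
  18 = 1·13 + 5   → row F = row D − 1·row E = (5, −7, 9)   [check: −7·142 + 9·111 = 5]
  13 = 2·5 + 3   → row G = row E − 2·row F = (3, 18, −23)   [check: 18·142 − 23·111 = 3]
  5 = 1·3 + 2   → row H = row F − 1·row G = (2, −25, 32)   [check: −25·142 + 32·111 = 2]
  3 = 1·2 + 1   → row I = row G − 1·row H = (1, 43, −55)   [check: 43·142 − 55·111 = 1]
  2 = 2·1 + 0   → remainder 0, stop. gcd = 1 (last nonzero row I).
The gcd is 1, so 111 is invertible mod 142. The last nonzero row gives 43·142 − 55·111 = 1, so t = −55. So 111^(−1) ≡ −55 ≡ 87 (mod 142). Verify: 111 · 87 = 9657 ≡ 1 (mod 142). ✓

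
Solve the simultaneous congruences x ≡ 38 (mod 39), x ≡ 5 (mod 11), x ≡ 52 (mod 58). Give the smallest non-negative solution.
x ≡ 19772 (mod 24882); the representative in [0, 24882) is 19772

The moduli 39, 11, 58 are pairwise coprime, so by the CRT there is a unique solution mod 39·11·58 = 24882.
Solve by successive substitution. Start with x ≡ 38 (mod 39).
  Combine with x ≡ 5 (mod 11): write x = 38 + 39·t and require 38 + 39·t ≡ 5 (mod 11), i.e. 39·t ≡ 5 − 38 ≡ 0 (mod 11). Since 39^(−1) ≡ 2 (mod 11) (39 ≡ 6 (mod 11)), t ≡ 2·0 ≡ 0 (mod 11). So x ≡ 38 + 39·0 = 38 (mod 429).
  Combine with x ≡ 52 (mod 58): write x = 38 + 429·t and require 38 + 429·t ≡ 52 (mod 58), i.e. 429·t ≡ 52 − 38 ≡ 14 (mod 58). Since 429^(−1) ≡ 53 (mod 58) (429 ≡ 23 (mod 58)), t ≡ 53·14 ≡ 46 (mod 58). So x ≡ 38 + 429·46 = 19772 (mod 24882).
Unique solution in [0, 24882): x = 19772.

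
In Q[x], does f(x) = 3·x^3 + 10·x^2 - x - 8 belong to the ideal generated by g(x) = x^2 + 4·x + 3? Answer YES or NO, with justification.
In Q[x] the ideal (g) consists of all multiples of g, so f ∈ (g) iff g | f, i.e. iff the remainder of f on division by g is 0. Divide f by g (g is monic, so eliminate the leading term of the running remainder at each step):
  leading term 3·x^3: subtract (3·x)·g(x) = 3·x^3 + 12·x^2 + 9·x, leaving -2·x^2 - 10·x - 8
  leading term -2·x^2: subtract (-2)·g(x) = -2·x^2 - 8·x - 6, leaving -2·x - 2
The remainder r(x) = -2·x - 2 ≠ 0 (and deg r < deg g), so g ∤ f, i.e. f ∉ (g).

Final answer: NO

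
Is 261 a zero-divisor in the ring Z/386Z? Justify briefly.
NO

gcd(261, 386) = 1, so 261 is a unit in Z/386Z (it has a multiplicative inverse). A unit cannot be a zero-divisor: if 261·b ≡ 0 then multiplying both sides by 261^(−1) gives b ≡ 0. So 261 is not a zero-divisor.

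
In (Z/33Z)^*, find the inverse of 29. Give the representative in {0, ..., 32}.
Apply the extended Euclidean algorithm to (33, 29), tracking rows (r, s, t) with s·33 + t·29 = r. Each division r_prev = q·r_cur + r_new produces the new row as (previous row) − q·(current row):
  row A: (33, 1, 0)   [1·33 + 0·29 = 33]
  row B: (29, 0, 1)   [0·33 + 1·29 = 29]
  33 = 1·29 + 4   → row C = row A − 1·row B = (4, 1, −1)   [check: 1·33 − 1·29 = 4]
  29 = 7·4 + 1   → row D = row B − 7·row C = (1, −7, 8)   [check: −7·33 + 8·29 = 1]
  4 = 4·1 + 0   → remainder 0, stop. gcd = 1 (last nonzero row D).
The gcd is 1, so 29 is invertible mod 33. The last nonzero row gives −7·33 + 8·29 = 1, so t = 8. So 29^(−1) ≡ 8 (mod 33). Verify: 29 · 8 = 232 ≡ 1 (mod 33). ✓

Final answer: 29^(−1) ≡ 8 (mod 33)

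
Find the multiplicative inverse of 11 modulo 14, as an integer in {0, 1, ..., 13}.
11^(−1) ≡ 9 (mod 14)

Apply the extended Euclidean algorithm to (14, 11), tracking rows (r, s, t) with s·14 + t·11 = r. Each division r_prev = q·r_cur + r_new produces the new row as (previous row) − q·(current row):
  row A: (14, 1, 0)   [1·14 + 0·11 = 14]
  row B: (11, 0, 1)   [0·14 + 1·11 = 11]
  14 = 1·11 + 3   → row C = row A − 1·row B = (3, 1, −1)   [check: 1·14 − 1·11 = 3]
  11 = 3·3 + 2   → row D = row B − 3·row C = (2, −3, 4)   [check: −3·14 + 4·11 = 2]
  3 = 1·2 + 1   → row E = row C − 1·row D = (1, 4, −5)   [check: 4·14 − 5·11 = 1]
  2 = 2·1 + 0   → remainder 0, stop. gcd = 1 (last nonzero row E).
The gcd is 1, so 11 is invertible mod 14. The last nonzero row gives 4·14 − 5·11 = 1, so t = −5. So 11^(−1) ≡ −5 ≡ 9 (mod 14). Verify: 11 · 9 = 99 ≡ 1 (mod 14). ✓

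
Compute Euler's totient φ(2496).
φ is multiplicative, with φ(p^e) = p^e − p^(e−1). Factorise 2496 = 2^6 · 3 · 13. Then
  φ(2496) = (2^6 − 2^5) · (3 − 1) · (13 − 1) = 32 · 2 · 12 = 768.

Final answer: φ(2496) = 768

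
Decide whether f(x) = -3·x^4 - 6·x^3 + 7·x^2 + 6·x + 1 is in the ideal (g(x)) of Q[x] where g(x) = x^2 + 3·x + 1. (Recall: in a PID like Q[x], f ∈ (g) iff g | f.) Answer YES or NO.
YES

In Q[x] the ideal (g) consists of all multiples of g, so f ∈ (g) iff g | f, i.e. iff the remainder of f on division by g is 0. Divide f by g (g is monic, so eliminate the leading term of the running remainder at each step):
  leading term -3·x^4: subtract (-3·x^2)·g(x) = -3·x^4 - 9·x^3 - 3·x^2, leaving 3·x^3 + 10·x^2 + 6·x + 1
  leading term 3·x^3: subtract (3·x)·g(x) = 3·x^3 + 9·x^2 + 3·x, leaving x^2 + 3·x + 1
  leading term x^2: subtract (1)·g(x) = x^2 + 3·x + 1, leaving 0
The remainder is 0, so f(x) = g(x) · h(x) with h(x) = -3·x^2 + 3·x + 1. Hence g | f, i.e. f ∈ (g).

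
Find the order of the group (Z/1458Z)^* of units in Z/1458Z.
|(Z/1458Z)^*| = 486

(Z/1458Z)^* consists of the classes a with gcd(a, 1458) = 1, so its order is φ(1458). φ is multiplicative, with φ(p^e) = p^e − p^(e−1). Factorise 1458 = 2 · 3^6. Then
  φ(1458) = (2 − 1) · (3^6 − 3^5) = 1 · 486 = 486.
Thus |(Z/1458Z)^*| = 486.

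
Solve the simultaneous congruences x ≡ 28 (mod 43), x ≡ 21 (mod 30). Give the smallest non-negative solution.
x ≡ 501 (mod 1290); the representative in [0, 1290) is 501

The moduli 43, 30 are pairwise coprime, so by the CRT there is a unique solution mod 43·30 = 1290.
Solve by successive substitution. Start with x ≡ 28 (mod 43).
  Combine with x ≡ 21 (mod 30): write x = 28 + 43·t and require 28 + 43·t ≡ 21 (mod 30), i.e. 43·t ≡ 21 − 28 ≡ 23 (mod 30). Since 43^(−1) ≡ 7 (mod 30) (43 ≡ 13 (mod 30)), t ≡ 7·23 ≡ 11 (mod 30). So x ≡ 28 + 43·11 = 501 (mod 1290).
Unique solution in [0, 1290): x = 501.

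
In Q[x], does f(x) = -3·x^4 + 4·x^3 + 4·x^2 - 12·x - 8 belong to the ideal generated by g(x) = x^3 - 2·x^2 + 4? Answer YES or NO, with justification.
In Q[x] the ideal (g) consists of all multiples of g, so f ∈ (g) iff g | f, i.e. iff the remainder of f on division by g is 0. Divide f by g (g is monic, so eliminate the leading term of the running remainder at each step):
  leading term -3·x^4: subtract (-3·x)·g(x) = -3·x^4 + 6·x^3 - 12·x, leaving -2·x^3 + 4·x^2 - 8
  leading term -2·x^3: subtract (-2)·g(x) = -2·x^3 + 4·x^2 - 8, leaving 0
The remainder is 0, so f(x) = g(x) · h(x) with h(x) = -3·x - 2. Hence g | f, i.e. f ∈ (g).

Final answer: YES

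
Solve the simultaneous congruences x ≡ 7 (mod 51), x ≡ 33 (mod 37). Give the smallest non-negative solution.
The moduli 51, 37 are pairwise coprime, so by the CRT there is a unique solution mod 51·37 = 1887.
Solve by successive substitution. Start with x ≡ 7 (mod 51).
  Combine with x ≡ 33 (mod 37): write x = 7 + 51·t and require 7 + 51·t ≡ 33 (mod 37), i.e. 51·t ≡ 33 − 7 ≡ 26 (mod 37). Since 51^(−1) ≡ 8 (mod 37) (51 ≡ 14 (mod 37)), t ≡ 8·26 ≡ 23 (mod 37). So x ≡ 7 + 51·23 = 1180 (mod 1887).
Unique solution in [0, 1887): x = 1180.

Final answer: x ≡ 1180 (mod 1887); the representative in [0, 1887) is 1180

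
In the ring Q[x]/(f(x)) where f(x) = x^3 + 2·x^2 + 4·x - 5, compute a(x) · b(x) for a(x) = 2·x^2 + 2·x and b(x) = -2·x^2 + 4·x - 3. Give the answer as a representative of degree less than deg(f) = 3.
First multiply in Q[x] without reducing: a · b = -4·x^4 + 4·x^3 + 2·x^2 - 6·x. Now divide by f(x) = x^3 + 2·x^2 + 4·x - 5, eliminating the leading term at each step:
  leading term -4·x^4: subtract (-4·x)·f(x) = -4·x^4 - 8·x^3 - 16·x^2 + 20·x, leaving 12·x^3 + 18·x^2 - 26·x
  leading term 12·x^3: subtract (12)·f(x) = 12·x^3 + 24·x^2 + 48·x - 60, leaving -6·x^2 - 74·x + 60
The degree is now < 3, so this is the remainder. Hence a · b ≡ -6·x^2 - 74·x + 60 in Q[x]/(f).

Final answer: a · b ≡ -6·x^2 - 74·x + 60 (mod f(x))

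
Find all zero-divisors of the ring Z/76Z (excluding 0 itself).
An element a ∈ Z/76Z (with a ≠ 0) is a zero-divisor iff gcd(a, 76) > 1 (because a is a unit precisely when gcd(a, n) = 1, and in Z/nZ every nonzero, non-unit element is a zero-divisor). Scan a = 1, ..., 75 and keep those with gcd(a, 76) > 1:
  gcd(2, 76) = 2, gcd(4, 76) = 4, gcd(6, 76) = 2, gcd(8, 76) = 4, gcd(10, 76) = 2, gcd(12, 76) = 4, gcd(14, 76) = 2, gcd(16, 76) = 4, gcd(18, 76) = 2, gcd(19, 76) = 19, gcd(20, 76) = 4, gcd(22, 76) = 2, gcd(24, 76) = 4, gcd(26, 76) = 2, gcd(28, 76) = 4, gcd(30, 76) = 2, gcd(32, 76) = 4, gcd(34, 76) = 2, gcd(36, 76) = 4, gcd(38, 76) = 38, gcd(40, 76) = 4, gcd(42, 76) = 2, gcd(44, 76) = 4, gcd(46, 76) = 2, gcd(48, 76) = 4, gcd(50, 76) = 2, gcd(52, 76) = 4, gcd(54, 76) = 2, gcd(56, 76) = 4, gcd(57, 76) = 19, gcd(58, 76) = 2, gcd(60, 76) = 4, gcd(62, 76) = 2, gcd(64, 76) = 4, gcd(66, 76) = 2, gcd(68, 76) = 4, gcd(70, 76) = 2, gcd(72, 76) = 4, gcd(74, 76) = 2.
All other a ∈ {1, ..., 75} have gcd(a, 76) = 1 and are units. So the nonzero zero-divisors are exactly the 39 values of a appearing in this scan.

Final answer: nonzero zero-divisors of Z/76Z = {2, 4, 6, 8, 10, 12, 14, 16, 18, 19, 20, 22, 24, 26, 28, 30, 32, 34, 36, 38, 40, 42, 44, 46, 48, 50, 52, 54, 56, 57, 58, 60, 62, 64, 66, 68, 70, 72, 74}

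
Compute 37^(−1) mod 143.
37^(−1) ≡ 58 (mod 143)

Apply the extended Euclidean algorithm to (143, 37), tracking rows (r, s, t) with s·143 + t·37 = r. Each division r_prev = q·r_cur + r_new produces the new row as (previous row) − q·(current row):
  row A: (143, 1, 0)   [1·143 + 0·37 = 143]
  row B: (37, 0, 1)   [0·143 + 1·37 = 37]
  143 = 3·37 + 32   → row C = row A − 3·row B = (32, 1, −3)   [check: 1·143 − 3·37 = 32]
  37 = 1·32 + 5   → row D = row B − 1·row C = (5, −1, 4)   [check: −1·143 + 4·37 = 5]
  32 = 6·5 + 2   → row E = row C − 6·row D = (2, 7, −27)   [check: 7·143 − 27·37 = 2]
  5 = 2·2 + 1   → row F = row D − 2·row E = (1, −15, 58)   [check: −15·143 + 58·37 = 1]
  2 = 2·1 + 0   → remainder 0, stop. gcd = 1 (last nonzero row F).
The gcd is 1, so 37 is invertible mod 143. The last nonzero row gives −15·143 + 58·37 = 1, so t = 58. So 37^(−1) ≡ 58 (mod 143). Verify: 37 · 58 = 2146 ≡ 1 (mod 143). ✓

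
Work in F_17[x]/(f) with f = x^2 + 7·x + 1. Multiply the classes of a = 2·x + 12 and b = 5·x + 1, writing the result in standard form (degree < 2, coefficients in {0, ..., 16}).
a · b ≡ 9·x + 2 (mod f(x))

Multiply as integer polynomials: a · b = 10·x^2 + 62·x + 12. Reducing coefficients mod 17: a · b ≡ 10·x^2 + 11·x + 12. Now divide by f(x) = x^2 + 7·x + 1 in F_17[x], eliminating the leading term at each step:
  leading term 10·x^2: subtract (10)·f(x) = 10·x^2 + 2·x + 10, leaving 9·x + 2 (coefficients mod 17)
The degree is now < 2, so this is the remainder. Hence a · b ≡ 9·x + 2 in F_17[x]/(f).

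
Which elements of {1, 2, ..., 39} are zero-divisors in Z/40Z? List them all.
nonzero zero-divisors of Z/40Z = {2, 4, 5, 6, 8, 10, 12, 14, 15, 16, 18, 20, 22, 24, 25, 26, 28, 30, 32, 34, 35, 36, 38}

An element a ∈ Z/40Z (with a ≠ 0) is a zero-divisor iff gcd(a, 40) > 1 (because a is a unit precisely when gcd(a, n) = 1, and in Z/nZ every nonzero, non-unit element is a zero-divisor). Scan a = 1, ..., 39 and keep those with gcd(a, 40) > 1:
  gcd(2, 40) = 2, gcd(4, 40) = 4, gcd(5, 40) = 5, gcd(6, 40) = 2, gcd(8, 40) = 8, gcd(10, 40) = 10, gcd(12, 40) = 4, gcd(14, 40) = 2, gcd(15, 40) = 5, gcd(16, 40) = 8, gcd(18, 40) = 2, gcd(20, 40) = 20, gcd(22, 40) = 2, gcd(24, 40) = 8, gcd(25, 40) = 5, gcd(26, 40) = 2, gcd(28, 40) = 4, gcd(30, 40) = 10, gcd(32, 40) = 8, gcd(34, 40) = 2, gcd(35, 40) = 5, gcd(36, 40) = 4, gcd(38, 40) = 2.
All other a ∈ {1, ..., 39} have gcd(a, 40) = 1 and are units. So the nonzero zero-divisors are exactly the 23 values of a appearing in this scan.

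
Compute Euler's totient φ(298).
φ is multiplicative, with φ(p^e) = p^e − p^(e−1). Factorise 298 = 2 · 149. Then
  φ(298) = (2 − 1) · (149 − 1) = 1 · 148 = 148.

Final answer: φ(298) = 148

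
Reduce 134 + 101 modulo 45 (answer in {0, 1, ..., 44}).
Reduce the summands first: 134 ≡ 44, 101 ≡ 11 (mod 45), so 134 + 101 ≡ 44 + 11 (mod 45). 44 + 11 = 55; 55 = 1·45 + 10, so (134 + 101) mod 45 = 10.

Final answer: 10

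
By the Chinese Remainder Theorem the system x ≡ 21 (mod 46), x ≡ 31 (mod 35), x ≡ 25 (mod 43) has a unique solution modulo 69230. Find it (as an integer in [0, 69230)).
x ≡ 50851 (mod 69230); the representative in [0, 69230) is 50851

The moduli 46, 35, 43 are pairwise coprime, so by the CRT there is a unique solution mod 46·35·43 = 69230.
Solve by successive substitution. Start with x ≡ 21 (mod 46).
  Combine with x ≡ 31 (mod 35): write x = 21 + 46·t and require 21 + 46·t ≡ 31 (mod 35), i.e. 46·t ≡ 31 − 21 ≡ 10 (mod 35). Since 46^(−1) ≡ 16 (mod 35) (46 ≡ 11 (mod 35)), t ≡ 16·10 ≡ 20 (mod 35). So x ≡ 21 + 46·20 = 941 (mod 1610).
  Combine with x ≡ 25 (mod 43): write x = 941 + 1610·t and require 941 + 1610·t ≡ 25 (mod 43), i.e. 1610·t ≡ 25 − 941 ≡ 30 (mod 43). Since 1610^(−1) ≡ 34 (mod 43) (1610 ≡ 19 (mod 43)), t ≡ 34·30 ≡ 31 (mod 43). So x ≡ 941 + 1610·31 = 50851 (mod 69230).
Unique solution in [0, 69230): x = 50851.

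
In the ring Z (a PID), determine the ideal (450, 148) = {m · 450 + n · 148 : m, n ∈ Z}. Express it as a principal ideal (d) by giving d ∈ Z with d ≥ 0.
In the PID Z, (a, b) is generated by gcd(a, b). Compute gcd(450, 148) with the extended Euclidean algorithm, tracking rows (r, s, t) with s·450 + t·148 = r:
  row A: (450, 1, 0)   [1·450 + 0·148 = 450]
  row B: (148, 0, 1)   [0·450 + 1·148 = 148]
  450 = 3·148 + 6   → row C = row A − 3·row B = (6, 1, −3)   [check: 1·450 − 3·148 = 6]
  148 = 24·6 + 4   → row D = row B − 24·row C = (4, −24, 73)   [check: −24·450 + 73·148 = 4]
  6 = 1·4 + 2   → row E = row C − 1·row D = (2, 25, −76)   [check: 25·450 − 76·148 = 2]
  4 = 2·2 + 0   → remainder 0, stop. gcd = 2 (last nonzero row E).
So gcd(450, 148) = 2, with Bézout identity 25·450 − 76·148 = 2. Containment (⊇): the Bézout identity exhibits 2 as an element of (450, 148), giving (2) ⊆ (450, 148). Containment (⊆): since 2 | 450 and 2 | 148 (450 = 2·225, 148 = 2·74), every Z-linear combination of 450 and 148 is divisible by 2, so (450, 148) ⊆ (2). Therefore (450, 148) = (2), d = 2.

Final answer: (450, 148) = (2); d = 2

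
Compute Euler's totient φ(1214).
φ is multiplicative, with φ(p^e) = p^e − p^(e−1). Factorise 1214 = 2 · 607. Then
  φ(1214) = (2 − 1) · (607 − 1) = 1 · 606 = 606.

Final answer: φ(1214) = 606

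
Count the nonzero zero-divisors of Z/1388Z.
Z/1388Z has 695 nonzero zero-divisors

In Z/1388Z each nonzero element is either a unit (gcd with 1388 is 1) or a zero-divisor (gcd > 1). The number of units is φ(1388): factorise 1388 = 2^2 · 347, so φ(1388) = (2^2 − 2^1) · (347 − 1) = 2 · 346 = 692. The nonzero elements number 1388 − 1 = 1387. Hence the nonzero zero-divisors number 1387 − 692 = 695.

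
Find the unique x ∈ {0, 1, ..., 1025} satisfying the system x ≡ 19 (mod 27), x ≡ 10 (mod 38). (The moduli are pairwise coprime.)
x ≡ 694 (mod 1026); the representative in [0, 1026) is 694

The moduli 27, 38 are pairwise coprime, so by the CRT there is a unique solution mod 27·38 = 1026.
Solve by successive substitution. Start with x ≡ 19 (mod 27).
  Combine with x ≡ 10 (mod 38): write x = 19 + 27·t and require 19 + 27·t ≡ 10 (mod 38), i.e. 27·t ≡ 10 − 19 ≡ 29 (mod 38). Since 27^(−1) ≡ 31 (mod 38), t ≡ 31·29 ≡ 25 (mod 38). So x ≡ 19 + 27·25 = 694 (mod 1026).
Unique solution in [0, 1026): x = 694.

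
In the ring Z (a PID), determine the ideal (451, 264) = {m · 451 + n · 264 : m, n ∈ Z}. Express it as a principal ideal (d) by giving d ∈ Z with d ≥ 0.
(451, 264) = (11); d = 11

In the PID Z, (a, b) is generated by gcd(a, b). Compute gcd(451, 264) with the extended Euclidean algorithm, tracking rows (r, s, t) with s·451 + t·264 = r:
  row A: (451, 1, 0)   [1·451 + 0·264 = 451]
  row B: (264, 0, 1)   [0·451 + 1·264 = 264]
  451 = 1·264 + 187   → row C = row A − 1·row B = (187, 1, −1)   [check: 1·451 − 1·264 = 187]
  264 = 1·187 + 77   → row D = row B − 1·row C = (77, −1, 2)   [check: −1·451 + 2·264 = 77]
  187 = 2·77 + 33   → row E = row C − 2·row D = (33, 3, −5)   [check: 3·451 − 5·264 = 33]
  77 = 2·33 + 11   → row F = row D − 2·row E = (11, −7, 12)   [check: −7·451 + 12·264 = 11]
  33 = 3·11 + 0   → remainder 0, stop. gcd = 11 (last nonzero row F).
So gcd(451, 264) = 11, with Bézout identity −7·451 + 12·264 = 11. Containment (⊇): the Bézout identity exhibits 11 as an element of (451, 264), giving (11) ⊆ (451, 264). Containment (⊆): since 11 | 451 and 11 | 264 (451 = 11·41, 264 = 11·24), every Z-linear combination of 451 and 264 is divisible by 11, so (451, 264) ⊆ (11). Therefore (451, 264) = (11), d = 11.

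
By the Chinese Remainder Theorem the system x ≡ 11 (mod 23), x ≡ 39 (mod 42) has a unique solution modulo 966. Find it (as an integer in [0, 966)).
x ≡ 333 (mod 966); the representative in [0, 966) is 333

The moduli 23, 42 are pairwise coprime, so by the CRT there is a unique solution mod 23·42 = 966.
Solve by successive substitution. Start with x ≡ 11 (mod 23).
  Combine with x ≡ 39 (mod 42): write x = 11 + 23·t and require 11 + 23·t ≡ 39 (mod 42), i.e. 23·t ≡ 39 − 11 ≡ 28 (mod 42). Since 23^(−1) ≡ 11 (mod 42), t ≡ 11·28 ≡ 14 (mod 42). So x ≡ 11 + 23·14 = 333 (mod 966).
Unique solution in [0, 966): x = 333.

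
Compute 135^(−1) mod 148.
Apply the extended Euclidean algorithm to (148, 135), tracking rows (r, s, t) with s·148 + t·135 = r. Each division r_prev = q·r_cur + r_new produces the new row as (previous row) − q·(current row):
  row A: (148, 1, 0)   [1·148 + 0·135 = 148]
  row B: (135, 0, 1)   [0·148 + 1·135 = 135]
  148 = 1·135 + 13   → row C = row A − 1·row B = (13, 1, −1)   [check: 1·148 − 1·135 = 13]
  135 = 10·13 + 5   → row D = row B − 10·row C = (5, −10, 11)   [check: −10·148 + 11·135 = 5]
  13 = 2·5 + 3   → row E = row C − 2·row D = (3, 21, −23)   [check: 21·148 − 23·135 = 3]
  5 = 1·3 + 2   → row F = row D − 1·row E = (2, −31, 34)   [check: −31·148 + 34·135 = 2]
  3 = 1·2 + 1   → row G = row E − 1·row F = (1, 52, −57)   [check: 52·148 − 57·135 = 1]
  2 = 2·1 + 0   → remainder 0, stop. gcd = 1 (last nonzero row G).
The gcd is 1, so 135 is invertible mod 148. The last nonzero row gives 52·148 − 57·135 = 1, so t = −57. So 135^(−1) ≡ −57 ≡ 91 (mod 148). Verify: 135 · 91 = 12285 ≡ 1 (mod 148). ✓

Final answer: 135^(−1) ≡ 91 (mod 148)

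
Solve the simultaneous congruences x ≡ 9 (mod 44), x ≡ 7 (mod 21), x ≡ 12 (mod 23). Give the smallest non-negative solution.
The moduli 44, 21, 23 are pairwise coprime, so by the CRT there is a unique solution mod 44·21·23 = 21252.
Solve by successive substitution. Start with x ≡ 9 (mod 44).
  Combine with x ≡ 7 (mod 21): write x = 9 + 44·t and require 9 + 44·t ≡ 7 (mod 21), i.e. 44·t ≡ 7 − 9 ≡ 19 (mod 21). Since 44^(−1) ≡ 11 (mod 21) (44 ≡ 2 (mod 21)), t ≡ 11·19 ≡ 20 (mod 21). So x ≡ 9 + 44·20 = 889 (mod 924).
  Combine with x ≡ 12 (mod 23): write x = 889 + 924·t and require 889 + 924·t ≡ 12 (mod 23), i.e. 924·t ≡ 12 − 889 ≡ 20 (mod 23). Since 924^(−1) ≡ 6 (mod 23) (924 ≡ 4 (mod 23)), t ≡ 6·20 ≡ 5 (mod 23). So x ≡ 889 + 924·5 = 5509 (mod 21252).
Unique solution in [0, 21252): x = 5509.

Final answer: x ≡ 5509 (mod 21252); the representative in [0, 21252) is 5509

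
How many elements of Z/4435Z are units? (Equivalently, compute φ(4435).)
Z/4435Z has φ(4435) = 3544 units

An element a ∈ Z/4435Z is a unit iff gcd(a, 4435) = 1, so the number of units is φ(4435). φ is multiplicative, with φ(p^e) = p^e − p^(e−1). Factorise 4435 = 5 · 887. Then
  φ(4435) = (5 − 1) · (887 − 1) = 4 · 886 = 3544.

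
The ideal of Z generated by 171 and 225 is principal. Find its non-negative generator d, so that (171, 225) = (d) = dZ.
(171, 225) = (9); d = 9

In the PID Z, (a, b) is generated by gcd(a, b). Compute gcd(225, 171) with the extended Euclidean algorithm, tracking rows (r, s, t) with s·225 + t·171 = r:
  row A: (225, 1, 0)   [1·225 + 0·171 = 225]
  row B: (171, 0, 1)   [0·225 + 1·171 = 171]
  225 = 1·171 + 54   → row C = row A − 1·row B = (54, 1, −1)   [check: 1·225 − 1·171 = 54]
  171 = 3·54 + 9   → row D = row B − 3·row C = (9, −3, 4)   [check: −3·225 + 4·171 = 9]
  54 = 6·9 + 0   → remainder 0, stop. gcd = 9 (last nonzero row D).
So gcd(171, 225) = 9, with Bézout identity −3·225 + 4·171 = 9. Containment (⊇): the Bézout identity exhibits 9 as an element of (171, 225), giving (9) ⊆ (171, 225). Containment (⊆): since 9 | 171 and 9 | 225 (171 = 9·19, 225 = 9·25), every Z-linear combination of 171 and 225 is divisible by 9, so (171, 225) ⊆ (9). Therefore (171, 225) = (9), d = 9.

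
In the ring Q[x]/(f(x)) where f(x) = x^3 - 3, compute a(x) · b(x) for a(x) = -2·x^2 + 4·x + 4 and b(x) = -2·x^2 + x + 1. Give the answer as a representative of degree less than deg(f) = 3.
a · b ≡ -6·x^2 + 20·x - 26 (mod f(x))

First multiply in Q[x] without reducing: a · b = 4·x^4 - 10·x^3 - 6·x^2 + 8·x + 4. Now divide by f(x) = x^3 - 3, eliminating the leading term at each step:
  leading term 4·x^4: subtract (4·x)·f(x) = 4·x^4 - 12·x, leaving -10·x^3 - 6·x^2 + 20·x + 4
  leading term -10·x^3: subtract (-10)·f(x) = 30 - 10·x^3, leaving -6·x^2 + 20·x - 26
The degree is now < 3, so this is the remainder. Hence a · b ≡ -6·x^2 + 20·x - 26 in Q[x]/(f).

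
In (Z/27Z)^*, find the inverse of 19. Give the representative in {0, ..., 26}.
Apply the extended Euclidean algorithm to (27, 19), tracking rows (r, s, t) with s·27 + t·19 = r. Each division r_prev = q·r_cur + r_new produces the new row as (previous row) − q·(current row):
  row A: (27, 1, 0)   [1·27 + 0·19 = 27]
  row B: (19, 0, 1)   [0·27 + 1·19 = 19]
  27 = 1·19 + 8   → row C = row A − 1·row B = (8, 1, −1)   [check: 1·27 − 1·19 = 8]
  19 = 2·8 + 3   → row D = row B − 2·row C = (3, −2, 3)   [check: −2·27 + 3·19 = 3]
  8 = 2·3 + 2   → row E = row C − 2·row D = (2, 5, −7)   [check: 5·27 − 7·19 = 2]
  3 = 1·2 + 1   → row F = row D − 1·row E = (1, −7, 10)   [check: −7·27 + 10·19 = 1]
  2 = 2·1 + 0   → remainder 0, stop. gcd = 1 (last nonzero row F).
The gcd is 1, so 19 is invertible mod 27. The last nonzero row gives −7·27 + 10·19 = 1, so t = 10. So 19^(−1) ≡ 10 (mod 27). Verify: 19 · 10 = 190 ≡ 1 (mod 27). ✓

Final answer: 19^(−1) ≡ 10 (mod 27)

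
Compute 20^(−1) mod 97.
20^(−1) ≡ 34 (mod 97)

Apply the extended Euclidean algorithm to (97, 20), tracking rows (r, s, t) with s·97 + t·20 = r. Each division r_prev = q·r_cur + r_new produces the new row as (previous row) − q·(current row):
  row A: (97, 1, 0)   [1·97 + 0·20 = 97]
  row B: (20, 0, 1)   [0·97 + 1·20 = 20]
  97 = 4·20 + 17   → row C = row A − 4·row B = (17, 1, −4)   [check: 1·97 − 4·20 = 17]
  20 = 1·17 + 3   → row D = row B − 1·row C = (3, −1, 5)   [check: −1·97 + 5·20 = 3]
  17 = 5·3 + 2   → row E = row C − 5·row D = (2, 6, −29)   [check: 6·97 − 29·20 = 2]
  3 = 1·2 + 1   → row F = row D − 1·row E = (1, −7, 34)   [check: −7·97 + 34·20 = 1]
  2 = 2·1 + 0   → remainder 0, stop. gcd = 1 (last nonzero row F).
The gcd is 1, so 20 is invertible mod 97. The last nonzero row gives −7·97 + 34·20 = 1, so t = 34. So 20^(−1) ≡ 34 (mod 97). Verify: 20 · 34 = 680 ≡ 1 (mod 97). ✓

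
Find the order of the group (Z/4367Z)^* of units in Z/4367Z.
|(Z/4367Z)^*| = 3960

(Z/4367Z)^* consists of the classes a with gcd(a, 4367) = 1, so its order is φ(4367). φ is multiplicative, with φ(p^e) = p^e − p^(e−1). Factorise 4367 = 11 · 397. Then
  φ(4367) = (11 − 1) · (397 − 1) = 10 · 396 = 3960.
Thus |(Z/4367Z)^*| = 3960.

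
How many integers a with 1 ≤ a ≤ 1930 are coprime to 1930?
768

The number of a ∈ {1, ..., 1930} with gcd(a, 1930) = 1 is by definition Euler's totient φ(1930). φ is multiplicative, with φ(p^e) = p^e − p^(e−1). Factorise 1930 = 2 · 5 · 193. Then
  φ(1930) = (2 − 1) · (5 − 1) · (193 − 1) = 1 · 4 · 192 = 768.
So there are 768 such integers.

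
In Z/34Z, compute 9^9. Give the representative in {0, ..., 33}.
Use repeated squaring. Binary(9) = 1001. Walk through the bits of the exponent 9 left-to-right: at each bit after the leading one, square the running value, then multiply by 9 if the bit is 1 (always reducing mod 34):
  bit 1 = 1 (leading): start with 9.
  bit 2 = 0: square 9^2 = 81 ≡ 13 (mod 34).
  bit 3 = 0: square 13^2 = 169 ≡ 33 (mod 34).
  bit 4 = 1: square 33^2 = 1089 ≡ 1; bit is 1, so multiply 1·9 = 9 (mod 34).
Final value: 9^9 ≡ 9 (mod 34).

Final answer: 9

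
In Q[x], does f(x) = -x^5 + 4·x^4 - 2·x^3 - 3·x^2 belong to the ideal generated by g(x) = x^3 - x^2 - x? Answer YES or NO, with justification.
In Q[x] the ideal (g) consists of all multiples of g, so f ∈ (g) iff g | f, i.e. iff the remainder of f on division by g is 0. Divide f by g (g is monic, so eliminate the leading term of the running remainder at each step):
  leading term -x^5: subtract (-x^2)·g(x) = -x^5 + x^4 + x^3, leaving 3·x^4 - 3·x^3 - 3·x^2
  leading term 3·x^4: subtract (3·x)·g(x) = 3·x^4 - 3·x^3 - 3·x^2, leaving 0
The remainder is 0, so f(x) = g(x) · h(x) with h(x) = -x^2 + 3·x. Hence g | f, i.e. f ∈ (g).

Final answer: YES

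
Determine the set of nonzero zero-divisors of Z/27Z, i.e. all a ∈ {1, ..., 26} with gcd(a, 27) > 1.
An element a ∈ Z/27Z (with a ≠ 0) is a zero-divisor iff gcd(a, 27) > 1 (because a is a unit precisely when gcd(a, n) = 1, and in Z/nZ every nonzero, non-unit element is a zero-divisor). Scan a = 1, ..., 26 and keep those with gcd(a, 27) > 1:
  gcd(3, 27) = 3, gcd(6, 27) = 3, gcd(9, 27) = 9, gcd(12, 27) = 3, gcd(15, 27) = 3, gcd(18, 27) = 9, gcd(21, 27) = 3, gcd(24, 27) = 3.
All other a ∈ {1, ..., 26} have gcd(a, 27) = 1 and are units. So the nonzero zero-divisors are exactly the 8 values of a appearing in this scan.

Final answer: nonzero zero-divisors of Z/27Z = {3, 6, 9, 12, 15, 18, 21, 24}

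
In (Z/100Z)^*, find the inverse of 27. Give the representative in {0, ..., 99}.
Apply the extended Euclidean algorithm to (100, 27), tracking rows (r, s, t) with s·100 + t·27 = r. Each division r_prev = q·r_cur + r_new produces the new row as (previous row) − q·(current row):
  row A: (100, 1, 0)   [1·100 + 0·27 = 100]
  row B: (27, 0, 1)   [0·100 + 1·27 = 27]
  100 = 3·27 + 19   → row C = row A − 3·row B = (19, 1, −3)   [check: 1·100 − 3·27 = 19]
  27 = 1·19 + 8   → row D = row B − 1·row C = (8, −1, 4)   [check: −1·100 + 4·27 = 8]
  19 = 2·8 + 3   → row E = row C − 2·row D = (3, 3, −11)   [check: 3·100 − 11·27 = 3]
  8 = 2·3 + 2   → row F = row D − 2·row E = (2, −7, 26)   [check: −7·100 + 26·27 = 2]
  3 = 1·2 + 1   → row G = row E − 1·row F = (1, 10, −37)   [check: 10·100 − 37·27 = 1]
  2 = 2·1 + 0   → remainder 0, stop. gcd = 1 (last nonzero row G).
The gcd is 1, so 27 is invertible mod 100. The last nonzero row gives 10·100 − 37·27 = 1, so t = −37. So 27^(−1) ≡ −37 ≡ 63 (mod 100). Verify: 27 · 63 = 1701 ≡ 1 (mod 100). ✓

Final answer: 27^(−1) ≡ 63 (mod 100)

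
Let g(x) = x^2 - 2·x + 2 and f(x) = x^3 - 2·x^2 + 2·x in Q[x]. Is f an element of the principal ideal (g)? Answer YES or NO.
YES

In Q[x] the ideal (g) consists of all multiples of g, so f ∈ (g) iff g | f, i.e. iff the remainder of f on division by g is 0. Divide f by g (g is monic, so eliminate the leading term of the running remainder at each step):
  leading term x^3: subtract (x)·g(x) = x^3 - 2·x^2 + 2·x, leaving 0
The remainder is 0, so f(x) = g(x) · h(x) with h(x) = x. Hence g | f, i.e. f ∈ (g).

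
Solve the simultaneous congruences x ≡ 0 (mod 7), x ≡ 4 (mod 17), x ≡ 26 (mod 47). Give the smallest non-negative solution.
The moduli 7, 17, 47 are pairwise coprime, so by the CRT there is a unique solution mod 7·17·47 = 5593.
Solve by successive substitution. Start with x ≡ 0 (mod 7).
  Combine with x ≡ 4 (mod 17): write x = 7·t and require 7·t ≡ 4 (mod 17). Since 7^(−1) ≡ 5 (mod 17), t ≡ 5·4 ≡ 3 (mod 17). So x ≡ 7·3 = 21 (mod 119).
  Combine with x ≡ 26 (mod 47): write x = 21 + 119·t and require 21 + 119·t ≡ 26 (mod 47), i.e. 119·t ≡ 26 − 21 ≡ 5 (mod 47). Since 119^(−1) ≡ 32 (mod 47) (119 ≡ 25 (mod 47)), t ≡ 32·5 ≡ 19 (mod 47). So x ≡ 21 + 119·19 = 2282 (mod 5593).
Unique solution in [0, 5593): x = 2282.

Final answer: x ≡ 2282 (mod 5593); the representative in [0, 5593) is 2282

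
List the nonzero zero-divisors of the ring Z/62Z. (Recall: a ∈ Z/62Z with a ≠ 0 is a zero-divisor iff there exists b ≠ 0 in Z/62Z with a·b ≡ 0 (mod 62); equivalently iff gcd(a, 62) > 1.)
An element a ∈ Z/62Z (with a ≠ 0) is a zero-divisor iff gcd(a, 62) > 1 (because a is a unit precisely when gcd(a, n) = 1, and in Z/nZ every nonzero, non-unit element is a zero-divisor). Scan a = 1, ..., 61 and keep those with gcd(a, 62) > 1:
  gcd(2, 62) = 2, gcd(4, 62) = 2, gcd(6, 62) = 2, gcd(8, 62) = 2, gcd(10, 62) = 2, gcd(12, 62) = 2, gcd(14, 62) = 2, gcd(16, 62) = 2, gcd(18, 62) = 2, gcd(20, 62) = 2, gcd(22, 62) = 2, gcd(24, 62) = 2, gcd(26, 62) = 2, gcd(28, 62) = 2, gcd(30, 62) = 2, gcd(31, 62) = 31, gcd(32, 62) = 2, gcd(34, 62) = 2, gcd(36, 62) = 2, gcd(38, 62) = 2, gcd(40, 62) = 2, gcd(42, 62) = 2, gcd(44, 62) = 2, gcd(46, 62) = 2, gcd(48, 62) = 2, gcd(50, 62) = 2, gcd(52, 62) = 2, gcd(54, 62) = 2, gcd(56, 62) = 2, gcd(58, 62) = 2, gcd(60, 62) = 2.
All other a ∈ {1, ..., 61} have gcd(a, 62) = 1 and are units. So the nonzero zero-divisors are exactly the 31 values of a appearing in this scan.

Final answer: nonzero zero-divisors of Z/62Z = {2, 4, 6, 8, 10, 12, 14, 16, 18, 20, 22, 24, 26, 28, 30, 31, 32, 34, 36, 38, 40, 42, 44, 46, 48, 50, 52, 54, 56, 58, 60}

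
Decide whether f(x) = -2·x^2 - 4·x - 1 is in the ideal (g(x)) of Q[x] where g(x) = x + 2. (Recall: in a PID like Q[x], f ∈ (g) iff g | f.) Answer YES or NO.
NO

In Q[x] the ideal (g) consists of all multiples of g, so f ∈ (g) iff g | f, i.e. iff the remainder of f on division by g is 0. Divide f by g (g is monic, so eliminate the leading term of the running remainder at each step):
  leading term -2·x^2: subtract (-2·x)·g(x) = -2·x^2 - 4·x, leaving -1
The remainder r(x) = -1 ≠ 0 (and deg r < deg g), so g ∤ f, i.e. f ∉ (g).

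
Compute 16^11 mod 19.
Use repeated squaring. Binary(11) = 1011. Walk through the bits of the exponent 11 left-to-right: at each bit after the leading one, square the running value, then multiply by 16 if the bit is 1 (always reducing mod 19):
  bit 1 = 1 (leading): start with 16.
  bit 2 = 0: square 16^2 = 256 ≡ 9 (mod 19).
  bit 3 = 1: square 9^2 = 81 ≡ 5; bit is 1, so multiply 5·16 = 80 ≡ 4 (mod 19).
  bit 4 = 1: square 4^2 = 16; bit is 1, so multiply 16·16 = 256 ≡ 9 (mod 19).
Final value: 16^11 ≡ 9 (mod 19).

Final answer: 9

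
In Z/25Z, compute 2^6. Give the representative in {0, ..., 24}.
14

Use repeated squaring. Binary(6) = 110. Walk through the bits of the exponent 6 left-to-right: at each bit after the leading one, square the running value, then multiply by 2 if the bit is 1 (always reducing mod 25):
  bit 1 = 1 (leading): start with 2.
  bit 2 = 1: square 2^2 = 4; bit is 1, so multiply 4·2 = 8 (mod 25).
  bit 3 = 0: square 8^2 = 64 ≡ 14 (mod 25).
Final value: 2^6 ≡ 14 (mod 25).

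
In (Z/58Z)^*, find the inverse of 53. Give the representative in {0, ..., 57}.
Apply the extended Euclidean algorithm to (58, 53), tracking rows (r, s, t) with s·58 + t·53 = r. Each division r_prev = q·r_cur + r_new produces the new row as (previous row) − q·(current row):
  row A: (58, 1, 0)   [1·58 + 0·53 = 58]
  row B: (53, 0, 1)   [0·58 + 1·53 = 53]
  58 = 1·53 + 5   → row C = row A − 1·row B = (5, 1, −1)   [check: 1·58 − 1·53 = 5]
  53 = 10·5 + 3   → row D = row B − 10·row C = (3, −10, 11)   [check: −10·58 + 11·53 = 3]
  5 = 1·3 + 2   → row E = row C − 1·row D = (2, 11, −12)   [check: 11·58 − 12·53 = 2]
  3 = 1·2 + 1   → row F = row D − 1·row E = (1, −21, 23)   [check: −21·58 + 23·53 = 1]
  2 = 2·1 + 0   → remainder 0, stop. gcd = 1 (last nonzero row F).
The gcd is 1, so 53 is invertible mod 58. The last nonzero row gives −21·58 + 23·53 = 1, so t = 23. So 53^(−1) ≡ 23 (mod 58). Verify: 53 · 23 = 1219 ≡ 1 (mod 58). ✓

Final answer: 53^(−1) ≡ 23 (mod 58)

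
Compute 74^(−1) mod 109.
74^(−1) ≡ 28 (mod 109)

Apply the extended Euclidean algorithm to (109, 74), tracking rows (r, s, t) with s·109 + t·74 = r. Each division r_prev = q·r_cur + r_new produces the new row as (previous row) − q·(current row):
  row A: (109, 1, 0)   [1·109 + 0·74 = 109]
  row B: (74, 0, 1)   [0·109 + 1·74 = 74]
  109 = 1·74 + 35   → row C = row A − 1·row B = (35, 1, −1)   [check: 1·109 − 1·74 = 35]
  74 = 2·35 + 4   → row D = row B − 2·row C = (4, −2, 3)   [check: −2·109 + 3·74 = 4]
  35 = 8·4 + 3   → row E = row C − 8·row D = (3, 17, −25)   [check: 17·109 − 25·74 = 3]
  4 = 1·3 + 1   → row F = row D − 1·row E = (1, −19, 28)   [check: −19·109 + 28·74 = 1]
  3 = 3·1 + 0   → remainder 0, stop. gcd = 1 (last nonzero row F).
The gcd is 1, so 74 is invertible mod 109. The last nonzero row gives −19·109 + 28·74 = 1, so t = 28. So 74^(−1) ≡ 28 (mod 109). Verify: 74 · 28 = 2072 ≡ 1 (mod 109). ✓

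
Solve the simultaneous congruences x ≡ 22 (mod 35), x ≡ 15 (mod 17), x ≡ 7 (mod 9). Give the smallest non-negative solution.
The moduli 35, 17, 9 are pairwise coprime, so by the CRT there is a unique solution mod 35·17·9 = 5355.
Solve by successive substitution. Start with x ≡ 22 (mod 35).
  Combine with x ≡ 15 (mod 17): write x = 22 + 35·t and require 22 + 35·t ≡ 15 (mod 17), i.e. 35·t ≡ 15 − 22 ≡ 10 (mod 17). Since 35^(−1) ≡ 1 (mod 17) (35 ≡ 1 (mod 17)), t ≡ 1·10 ≡ 10 (mod 17). So x ≡ 22 + 35·10 = 372 (mod 595).
  Combine with x ≡ 7 (mod 9): write x = 372 + 595·t and require 372 + 595·t ≡ 7 (mod 9), i.e. 595·t ≡ 7 − 372 ≡ 4 (mod 9). Since 595^(−1) ≡ 1 (mod 9) (595 ≡ 1 (mod 9)), t ≡ 1·4 ≡ 4 (mod 9). So x ≡ 372 + 595·4 = 2752 (mod 5355).
Unique solution in [0, 5355): x = 2752.

Final answer: x ≡ 2752 (mod 5355); the representative in [0, 5355) is 2752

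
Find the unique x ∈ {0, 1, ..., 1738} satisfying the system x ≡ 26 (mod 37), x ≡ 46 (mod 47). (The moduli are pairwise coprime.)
x ≡ 1691 (mod 1739); the representative in [0, 1739) is 1691

The moduli 37, 47 are pairwise coprime, so by the CRT there is a unique solution mod 37·47 = 1739.
Solve by successive substitution. Start with x ≡ 26 (mod 37).
  Combine with x ≡ 46 (mod 47): write x = 26 + 37·t and require 26 + 37·t ≡ 46 (mod 47), i.e. 37·t ≡ 46 − 26 ≡ 20 (mod 47). Since 37^(−1) ≡ 14 (mod 47), t ≡ 14·20 ≡ 45 (mod 47). So x ≡ 26 + 37·45 = 1691 (mod 1739).
Unique solution in [0, 1739): x = 1691.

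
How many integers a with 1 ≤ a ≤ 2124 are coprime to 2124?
696

The number of a ∈ {1, ..., 2124} with gcd(a, 2124) = 1 is by definition Euler's totient φ(2124). φ is multiplicative, with φ(p^e) = p^e − p^(e−1). Factorise 2124 = 2^2 · 3^2 · 59. Then
  φ(2124) = (2^2 − 2^1) · (3^2 − 3^1) · (59 − 1) = 2 · 6 · 58 = 696.
So there are 696 such integers.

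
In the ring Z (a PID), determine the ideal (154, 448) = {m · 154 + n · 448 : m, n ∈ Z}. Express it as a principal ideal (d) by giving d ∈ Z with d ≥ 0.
In the PID Z, (a, b) is generated by gcd(a, b). Compute gcd(448, 154) with the extended Euclidean algorithm, tracking rows (r, s, t) with s·448 + t·154 = r:
  row A: (448, 1, 0)   [1·448 + 0·154 = 448]
  row B: (154, 0, 1)   [0·448 + 1·154 = 154]
  448 = 2·154 + 140   → row C = row A − 2·row B = (140, 1, −2)   [check: 1·448 − 2·154 = 140]
  154 = 1·140 + 14   → row D = row B − 1·row C = (14, −1, 3)   [check: −1·448 + 3·154 = 14]
  140 = 10·14 + 0   → remainder 0, stop. gcd = 14 (last nonzero row D).
So gcd(154, 448) = 14, with Bézout identity −1·448 + 3·154 = 14. Containment (⊇): the Bézout identity exhibits 14 as an element of (154, 448), giving (14) ⊆ (154, 448). Containment (⊆): since 14 | 154 and 14 | 448 (154 = 14·11, 448 = 14·32), every Z-linear combination of 154 and 448 is divisible by 14, so (154, 448) ⊆ (14). Therefore (154, 448) = (14), d = 14.

Final answer: (154, 448) = (14); d = 14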